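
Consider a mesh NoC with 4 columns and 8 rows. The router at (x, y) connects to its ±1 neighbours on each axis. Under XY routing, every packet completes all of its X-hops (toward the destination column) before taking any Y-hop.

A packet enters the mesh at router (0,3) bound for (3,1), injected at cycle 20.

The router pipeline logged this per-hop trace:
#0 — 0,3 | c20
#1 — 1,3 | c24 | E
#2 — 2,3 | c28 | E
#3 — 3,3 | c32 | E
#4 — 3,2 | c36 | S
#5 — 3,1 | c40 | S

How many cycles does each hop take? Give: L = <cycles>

L = 4

Δcyc across hop 0→1: 24 − 20 = 4.
That increment is L by definition: L = 4.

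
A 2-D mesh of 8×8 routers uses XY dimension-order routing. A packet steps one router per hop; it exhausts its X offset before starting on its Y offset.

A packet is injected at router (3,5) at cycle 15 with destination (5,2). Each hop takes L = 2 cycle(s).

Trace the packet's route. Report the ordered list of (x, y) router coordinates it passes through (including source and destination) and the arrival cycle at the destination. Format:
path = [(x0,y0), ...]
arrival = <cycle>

src (3,5)  cyc=15
E→(4,5)  cyc=17
E→(5,5)  cyc=19
S→(5,4)  cyc=21
S→(5,3)  cyc=23
S→(5,2)  cyc=25

path = [(3,5), (4,5), (5,5), (5,4), (5,3), (5,2)]
arrival = 25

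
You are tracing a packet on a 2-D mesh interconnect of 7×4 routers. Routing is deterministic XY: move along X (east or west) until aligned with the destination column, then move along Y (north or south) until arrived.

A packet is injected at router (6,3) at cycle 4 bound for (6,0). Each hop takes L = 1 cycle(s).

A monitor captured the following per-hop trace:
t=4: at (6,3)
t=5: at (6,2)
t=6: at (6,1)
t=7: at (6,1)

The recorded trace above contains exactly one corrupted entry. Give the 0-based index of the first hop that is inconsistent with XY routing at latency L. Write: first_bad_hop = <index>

check 1→ d=(0,-1) cyc+1: ok
check 2→ d=(0,-1) cyc+1: ok
check 3→ d=(0,0) cyc+1: BAD: non-unit step

first_bad_hop = 3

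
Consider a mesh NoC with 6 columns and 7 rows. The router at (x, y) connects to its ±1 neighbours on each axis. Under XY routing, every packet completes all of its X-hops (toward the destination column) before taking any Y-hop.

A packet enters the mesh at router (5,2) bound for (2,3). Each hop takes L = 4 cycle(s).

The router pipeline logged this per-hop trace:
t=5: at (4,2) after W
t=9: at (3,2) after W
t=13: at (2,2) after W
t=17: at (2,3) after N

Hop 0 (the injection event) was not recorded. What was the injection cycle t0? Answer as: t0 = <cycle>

t0 = 1

At hop 1 the cycle is 5; in general cyc_k = t0 + kL.
Subtract one hop: t0 = 5 − 4 = 1.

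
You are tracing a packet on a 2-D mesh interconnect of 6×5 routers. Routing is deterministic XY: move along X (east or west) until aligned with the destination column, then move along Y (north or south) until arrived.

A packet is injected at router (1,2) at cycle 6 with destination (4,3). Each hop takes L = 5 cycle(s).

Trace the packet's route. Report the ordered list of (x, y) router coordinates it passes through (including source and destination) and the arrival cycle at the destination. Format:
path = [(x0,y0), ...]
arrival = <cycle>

path = [(1,2), (2,2), (3,2), (4,2), (4,3)]
arrival = 26

hop 0: (1,2) @ cyc 6
hop 1: (2,2) @ cyc 11  [E]
hop 2: (3,2) @ cyc 16  [E]
hop 3: (4,2) @ cyc 21  [E]
hop 4: (4,3) @ cyc 26  [N]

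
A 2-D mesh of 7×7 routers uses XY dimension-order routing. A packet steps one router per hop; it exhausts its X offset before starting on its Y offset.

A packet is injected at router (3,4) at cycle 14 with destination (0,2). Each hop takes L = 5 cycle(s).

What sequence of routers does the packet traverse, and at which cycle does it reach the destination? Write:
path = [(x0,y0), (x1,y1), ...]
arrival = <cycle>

[0] x=3 y=4 t=14
[1] x=2 y=4 t=19 →W
[2] x=1 y=4 t=24 →W
[3] x=0 y=4 t=29 →W
[4] x=0 y=3 t=34 →S
[5] x=0 y=2 t=39 →S

path = [(3,4), (2,4), (1,4), (0,4), (0,3), (0,2)]
arrival = 39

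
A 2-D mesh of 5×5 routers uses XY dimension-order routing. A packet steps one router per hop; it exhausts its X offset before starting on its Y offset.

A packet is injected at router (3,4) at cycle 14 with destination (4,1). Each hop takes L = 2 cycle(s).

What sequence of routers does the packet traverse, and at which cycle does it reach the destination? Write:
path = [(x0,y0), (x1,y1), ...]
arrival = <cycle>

path = [(3,4), (4,4), (4,3), (4,2), (4,1)]
arrival = 22

  0. router=(3,4) cycle=14 (inject)
  1. router=(4,4) cycle=16 dir=E
  2. router=(4,3) cycle=18 dir=S
  3. router=(4,2) cycle=20 dir=S
  4. router=(4,1) cycle=22 dir=S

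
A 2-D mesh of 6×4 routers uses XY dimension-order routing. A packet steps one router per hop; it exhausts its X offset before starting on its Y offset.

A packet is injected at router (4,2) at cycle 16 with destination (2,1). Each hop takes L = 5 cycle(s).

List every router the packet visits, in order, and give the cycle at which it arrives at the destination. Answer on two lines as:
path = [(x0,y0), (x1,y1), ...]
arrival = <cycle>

path = [(4,2), (3,2), (2,2), (2,1)]
arrival = 31

#0 — 4,2 | c16
#1 — 3,2 | c21 | W
#2 — 2,2 | c26 | W
#3 — 2,1 | c31 | S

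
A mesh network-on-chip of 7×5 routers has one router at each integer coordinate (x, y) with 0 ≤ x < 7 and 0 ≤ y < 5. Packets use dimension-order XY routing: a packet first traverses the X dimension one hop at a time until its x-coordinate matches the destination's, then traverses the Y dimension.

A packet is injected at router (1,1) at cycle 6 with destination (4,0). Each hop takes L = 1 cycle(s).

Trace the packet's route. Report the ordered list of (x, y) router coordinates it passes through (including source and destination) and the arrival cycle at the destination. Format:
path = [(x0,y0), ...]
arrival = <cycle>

hop 0: (1,1) @ cyc 6
hop 1: (2,1) @ cyc 7  [E]
hop 2: (3,1) @ cyc 8  [E]
hop 3: (4,1) @ cyc 9  [E]
hop 4: (4,0) @ cyc 10  [S]

path = [(1,1), (2,1), (3,1), (4,1), (4,0)]
arrival = 10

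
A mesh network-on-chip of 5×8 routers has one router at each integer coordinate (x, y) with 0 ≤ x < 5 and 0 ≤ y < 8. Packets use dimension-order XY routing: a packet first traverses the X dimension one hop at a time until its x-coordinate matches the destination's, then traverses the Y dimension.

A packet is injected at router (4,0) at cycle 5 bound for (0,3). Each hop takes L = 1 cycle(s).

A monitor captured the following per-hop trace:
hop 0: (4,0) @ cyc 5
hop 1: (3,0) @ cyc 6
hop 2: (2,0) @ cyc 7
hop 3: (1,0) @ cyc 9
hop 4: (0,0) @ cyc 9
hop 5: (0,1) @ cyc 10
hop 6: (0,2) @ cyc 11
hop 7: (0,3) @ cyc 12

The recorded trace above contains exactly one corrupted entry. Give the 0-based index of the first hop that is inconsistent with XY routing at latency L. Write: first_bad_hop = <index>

first_bad_hop = 3

  1: Δx=-1 Δy=+0 Δt=1 [ok]
  2: Δx=-1 Δy=+0 Δt=1 [ok]
  3: Δx=-1 Δy=+0 Δt=2 [BAD: Δcyc=2≠L]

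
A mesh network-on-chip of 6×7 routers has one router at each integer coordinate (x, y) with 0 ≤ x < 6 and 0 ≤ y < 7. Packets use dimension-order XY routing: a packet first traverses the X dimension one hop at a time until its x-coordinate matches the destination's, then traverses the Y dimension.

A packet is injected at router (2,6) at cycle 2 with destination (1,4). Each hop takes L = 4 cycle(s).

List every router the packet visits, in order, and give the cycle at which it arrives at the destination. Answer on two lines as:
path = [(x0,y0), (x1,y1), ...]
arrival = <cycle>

t=2: at (2,6)
t=6: at (1,6) after W
t=10: at (1,5) after S
t=14: at (1,4) after S

path = [(2,6), (1,6), (1,5), (1,4)]
arrival = 14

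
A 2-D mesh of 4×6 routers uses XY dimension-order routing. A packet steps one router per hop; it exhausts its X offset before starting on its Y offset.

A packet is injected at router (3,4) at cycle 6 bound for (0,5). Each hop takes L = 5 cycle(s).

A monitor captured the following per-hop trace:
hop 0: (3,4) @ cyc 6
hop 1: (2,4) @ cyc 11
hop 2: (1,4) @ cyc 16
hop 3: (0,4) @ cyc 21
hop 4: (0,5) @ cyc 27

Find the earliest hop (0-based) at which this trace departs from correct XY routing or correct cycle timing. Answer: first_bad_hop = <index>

first_bad_hop = 4

hop 1: step (-1,+0), +5 cyc — ok
hop 2: step (-1,+0), +5 cyc — ok
hop 3: step (-1,+0), +5 cyc — ok
hop 4: step (+0,+1), +6 cyc — BAD: Δcyc=6≠L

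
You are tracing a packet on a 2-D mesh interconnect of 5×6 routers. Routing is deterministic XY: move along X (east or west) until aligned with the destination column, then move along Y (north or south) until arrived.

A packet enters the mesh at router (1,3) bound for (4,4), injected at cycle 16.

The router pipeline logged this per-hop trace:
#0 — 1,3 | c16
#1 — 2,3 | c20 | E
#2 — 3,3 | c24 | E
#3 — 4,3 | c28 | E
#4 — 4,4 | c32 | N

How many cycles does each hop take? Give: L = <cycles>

cyc[1] − cyc[0] = 20 − 16 = 4.
Per-hop latency L = Δcyc = 4.

L = 4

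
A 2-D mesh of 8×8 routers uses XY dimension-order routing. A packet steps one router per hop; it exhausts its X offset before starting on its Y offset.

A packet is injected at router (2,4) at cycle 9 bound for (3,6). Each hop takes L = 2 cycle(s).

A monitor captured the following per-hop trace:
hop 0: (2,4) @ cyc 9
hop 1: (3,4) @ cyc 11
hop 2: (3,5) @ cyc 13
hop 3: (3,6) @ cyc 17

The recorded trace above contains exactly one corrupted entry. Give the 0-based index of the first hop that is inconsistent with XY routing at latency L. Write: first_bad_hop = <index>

first_bad_hop = 3

check 1→ d=(1,0) cyc+2: ok
check 2→ d=(0,1) cyc+2: ok
check 3→ d=(0,1) cyc+4: BAD: Δcyc=4≠L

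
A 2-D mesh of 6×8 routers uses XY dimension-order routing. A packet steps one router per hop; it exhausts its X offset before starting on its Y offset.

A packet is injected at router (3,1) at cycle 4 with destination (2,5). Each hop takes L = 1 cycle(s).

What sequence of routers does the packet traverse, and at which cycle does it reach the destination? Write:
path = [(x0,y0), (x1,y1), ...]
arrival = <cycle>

path = [(3,1), (2,1), (2,2), (2,3), (2,4), (2,5)]
arrival = 9

t=4: at (3,1)
t=5: at (2,1) after W
t=6: at (2,2) after N
t=7: at (2,3) after N
t=8: at (2,4) after N
t=9: at (2,5) after N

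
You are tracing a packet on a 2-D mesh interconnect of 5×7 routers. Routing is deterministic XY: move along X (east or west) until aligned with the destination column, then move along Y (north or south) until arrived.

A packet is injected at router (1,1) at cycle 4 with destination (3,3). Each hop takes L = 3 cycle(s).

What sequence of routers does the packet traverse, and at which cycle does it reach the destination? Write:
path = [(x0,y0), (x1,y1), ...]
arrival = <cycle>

[0] x=1 y=1 t=4
[1] x=2 y=1 t=7 →E
[2] x=3 y=1 t=10 →E
[3] x=3 y=2 t=13 →N
[4] x=3 y=3 t=16 →N

path = [(1,1), (2,1), (3,1), (3,2), (3,3)]
arrival = 16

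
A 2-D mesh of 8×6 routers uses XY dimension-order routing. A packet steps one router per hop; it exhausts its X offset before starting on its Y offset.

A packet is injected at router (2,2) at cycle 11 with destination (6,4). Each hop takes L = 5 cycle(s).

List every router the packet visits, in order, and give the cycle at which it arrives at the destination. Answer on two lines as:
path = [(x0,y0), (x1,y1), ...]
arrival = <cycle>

path = [(2,2), (3,2), (4,2), (5,2), (6,2), (6,3), (6,4)]
arrival = 41

  0. router=(2,2) cycle=11 (inject)
  1. router=(3,2) cycle=16 dir=E
  2. router=(4,2) cycle=21 dir=E
  3. router=(5,2) cycle=26 dir=E
  4. router=(6,2) cycle=31 dir=E
  5. router=(6,3) cycle=36 dir=N
  6. router=(6,4) cycle=41 dir=N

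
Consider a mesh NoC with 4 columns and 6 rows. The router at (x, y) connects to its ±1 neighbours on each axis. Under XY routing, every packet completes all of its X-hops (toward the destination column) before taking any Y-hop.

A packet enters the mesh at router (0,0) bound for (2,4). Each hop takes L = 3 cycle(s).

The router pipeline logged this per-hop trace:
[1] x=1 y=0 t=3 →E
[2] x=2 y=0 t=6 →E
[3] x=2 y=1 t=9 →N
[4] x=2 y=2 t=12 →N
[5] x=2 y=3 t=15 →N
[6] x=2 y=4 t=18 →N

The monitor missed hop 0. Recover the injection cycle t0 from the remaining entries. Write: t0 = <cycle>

Hop 1 reached at cycle 3; hop k is at t0 + k·L.
Therefore t0 = 3 − L = 0.

t0 = 0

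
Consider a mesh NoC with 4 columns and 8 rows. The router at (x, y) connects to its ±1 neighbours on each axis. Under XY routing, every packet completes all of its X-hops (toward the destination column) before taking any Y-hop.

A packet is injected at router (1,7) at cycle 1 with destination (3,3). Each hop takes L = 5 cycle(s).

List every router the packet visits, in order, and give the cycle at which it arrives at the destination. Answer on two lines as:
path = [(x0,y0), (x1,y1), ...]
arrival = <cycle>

path = [(1,7), (2,7), (3,7), (3,6), (3,5), (3,4), (3,3)]
arrival = 31

src (1,7)  cyc=1
E→(2,7)  cyc=6
E→(3,7)  cyc=11
S→(3,6)  cyc=16
S→(3,5)  cyc=21
S→(3,4)  cyc=26
S→(3,3)  cyc=31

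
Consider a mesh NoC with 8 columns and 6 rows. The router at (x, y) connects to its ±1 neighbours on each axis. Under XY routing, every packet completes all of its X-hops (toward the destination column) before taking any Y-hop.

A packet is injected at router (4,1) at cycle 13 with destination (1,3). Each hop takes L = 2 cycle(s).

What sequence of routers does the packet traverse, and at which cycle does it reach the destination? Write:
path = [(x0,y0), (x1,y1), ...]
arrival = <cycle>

  0. router=(4,1) cycle=13 (inject)
  1. router=(3,1) cycle=15 dir=W
  2. router=(2,1) cycle=17 dir=W
  3. router=(1,1) cycle=19 dir=W
  4. router=(1,2) cycle=21 dir=N
  5. router=(1,3) cycle=23 dir=N

path = [(4,1), (3,1), (2,1), (1,1), (1,2), (1,3)]
arrival = 23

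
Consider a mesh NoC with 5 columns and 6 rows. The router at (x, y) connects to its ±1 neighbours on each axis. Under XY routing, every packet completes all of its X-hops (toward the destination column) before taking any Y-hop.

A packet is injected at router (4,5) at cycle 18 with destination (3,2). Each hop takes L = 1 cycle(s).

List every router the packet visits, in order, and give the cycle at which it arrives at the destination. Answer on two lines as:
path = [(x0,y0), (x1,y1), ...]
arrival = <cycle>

  0. router=(4,5) cycle=18 (inject)
  1. router=(3,5) cycle=19 dir=W
  2. router=(3,4) cycle=20 dir=S
  3. router=(3,3) cycle=21 dir=S
  4. router=(3,2) cycle=22 dir=S

path = [(4,5), (3,5), (3,4), (3,3), (3,2)]
arrival = 22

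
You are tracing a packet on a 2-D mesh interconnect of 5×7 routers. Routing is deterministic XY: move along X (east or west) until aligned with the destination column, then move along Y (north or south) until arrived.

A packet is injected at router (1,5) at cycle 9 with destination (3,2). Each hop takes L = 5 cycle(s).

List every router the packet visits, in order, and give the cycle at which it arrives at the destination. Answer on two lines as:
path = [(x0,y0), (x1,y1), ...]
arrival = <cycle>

  0. router=(1,5) cycle=9 (inject)
  1. router=(2,5) cycle=14 dir=E
  2. router=(3,5) cycle=19 dir=E
  3. router=(3,4) cycle=24 dir=S
  4. router=(3,3) cycle=29 dir=S
  5. router=(3,2) cycle=34 dir=S

path = [(1,5), (2,5), (3,5), (3,4), (3,3), (3,2)]
arrival = 34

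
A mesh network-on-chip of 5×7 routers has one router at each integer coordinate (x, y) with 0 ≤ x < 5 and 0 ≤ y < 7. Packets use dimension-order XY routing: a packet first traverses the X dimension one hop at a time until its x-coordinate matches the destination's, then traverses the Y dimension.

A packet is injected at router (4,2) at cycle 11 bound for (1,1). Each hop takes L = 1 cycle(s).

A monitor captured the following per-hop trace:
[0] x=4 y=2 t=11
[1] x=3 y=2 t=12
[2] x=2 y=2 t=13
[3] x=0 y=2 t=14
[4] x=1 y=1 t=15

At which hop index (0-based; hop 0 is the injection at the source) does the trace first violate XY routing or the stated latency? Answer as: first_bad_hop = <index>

[1] (-1,+0) / 1c ⇒ ok
[2] (-1,+0) / 1c ⇒ ok
[3] (-2,+0) / 1c ⇒ BAD: non-unit step

first_bad_hop = 3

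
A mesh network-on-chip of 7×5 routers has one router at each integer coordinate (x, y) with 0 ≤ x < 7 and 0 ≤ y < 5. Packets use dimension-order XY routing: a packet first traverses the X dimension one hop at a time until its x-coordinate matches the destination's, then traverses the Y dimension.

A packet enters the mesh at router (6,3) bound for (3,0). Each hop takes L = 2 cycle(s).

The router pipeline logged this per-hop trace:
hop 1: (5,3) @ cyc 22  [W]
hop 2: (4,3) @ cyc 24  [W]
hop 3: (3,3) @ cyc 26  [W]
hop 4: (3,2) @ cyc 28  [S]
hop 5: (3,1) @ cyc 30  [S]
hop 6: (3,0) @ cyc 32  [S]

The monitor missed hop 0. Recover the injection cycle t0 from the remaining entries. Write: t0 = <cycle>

The first recorded entry is hop 1 at cycle 22.
t0 = cyc[1] − L = 22 − 2 = 20.

t0 = 20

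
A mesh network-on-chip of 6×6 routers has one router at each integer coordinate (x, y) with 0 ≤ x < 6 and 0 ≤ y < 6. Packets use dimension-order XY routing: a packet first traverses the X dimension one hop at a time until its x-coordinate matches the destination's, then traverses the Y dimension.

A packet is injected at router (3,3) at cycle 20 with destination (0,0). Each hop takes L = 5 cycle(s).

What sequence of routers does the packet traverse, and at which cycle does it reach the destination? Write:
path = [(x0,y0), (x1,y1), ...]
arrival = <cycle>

path = [(3,3), (2,3), (1,3), (0,3), (0,2), (0,1), (0,0)]
arrival = 50

hop 0: (3,3) @ cyc 20
hop 1: (2,3) @ cyc 25  [W]
hop 2: (1,3) @ cyc 30  [W]
hop 3: (0,3) @ cyc 35  [W]
hop 4: (0,2) @ cyc 40  [S]
hop 5: (0,1) @ cyc 45  [S]
hop 6: (0,0) @ cyc 50  [S]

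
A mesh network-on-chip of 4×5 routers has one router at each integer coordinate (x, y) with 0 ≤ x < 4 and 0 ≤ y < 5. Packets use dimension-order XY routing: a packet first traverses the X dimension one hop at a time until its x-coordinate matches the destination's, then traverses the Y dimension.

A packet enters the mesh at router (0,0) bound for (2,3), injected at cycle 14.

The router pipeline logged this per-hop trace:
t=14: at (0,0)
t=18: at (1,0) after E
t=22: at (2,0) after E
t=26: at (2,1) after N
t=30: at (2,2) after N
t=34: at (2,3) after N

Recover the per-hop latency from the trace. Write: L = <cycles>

Between hops 0 and 1 the cycle counter advances 18 − 14 = 4.
Per-hop latency L = Δcyc = 4.

L = 4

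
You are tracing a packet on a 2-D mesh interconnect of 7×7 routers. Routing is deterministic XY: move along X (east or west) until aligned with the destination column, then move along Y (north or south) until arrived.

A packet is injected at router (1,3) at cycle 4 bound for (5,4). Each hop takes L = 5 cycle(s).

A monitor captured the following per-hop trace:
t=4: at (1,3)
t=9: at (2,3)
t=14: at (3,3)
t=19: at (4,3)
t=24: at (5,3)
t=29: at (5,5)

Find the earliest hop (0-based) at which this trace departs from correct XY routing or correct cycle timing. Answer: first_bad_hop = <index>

first_bad_hop = 5

hop 1: step (+1,+0), +5 cyc — ok
hop 2: step (+1,+0), +5 cyc — ok
hop 3: step (+1,+0), +5 cyc — ok
hop 4: step (+1,+0), +5 cyc — ok
hop 5: step (+0,+2), +5 cyc — BAD: non-unit step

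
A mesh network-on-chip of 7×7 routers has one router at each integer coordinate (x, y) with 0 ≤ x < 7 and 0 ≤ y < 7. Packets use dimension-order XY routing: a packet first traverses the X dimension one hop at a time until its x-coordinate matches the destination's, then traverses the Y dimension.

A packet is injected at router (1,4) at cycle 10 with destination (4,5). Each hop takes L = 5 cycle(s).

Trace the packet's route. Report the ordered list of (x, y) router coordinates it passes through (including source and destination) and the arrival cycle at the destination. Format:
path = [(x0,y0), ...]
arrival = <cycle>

  0. router=(1,4) cycle=10 (inject)
  1. router=(2,4) cycle=15 dir=E
  2. router=(3,4) cycle=20 dir=E
  3. router=(4,4) cycle=25 dir=E
  4. router=(4,5) cycle=30 dir=N

path = [(1,4), (2,4), (3,4), (4,4), (4,5)]
arrival = 30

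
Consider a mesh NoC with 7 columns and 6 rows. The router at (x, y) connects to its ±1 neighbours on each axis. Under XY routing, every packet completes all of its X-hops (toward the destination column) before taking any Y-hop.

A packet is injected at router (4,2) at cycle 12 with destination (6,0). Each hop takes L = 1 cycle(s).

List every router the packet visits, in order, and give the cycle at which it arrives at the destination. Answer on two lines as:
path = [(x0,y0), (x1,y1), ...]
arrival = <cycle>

[0] x=4 y=2 t=12
[1] x=5 y=2 t=13 →E
[2] x=6 y=2 t=14 →E
[3] x=6 y=1 t=15 →S
[4] x=6 y=0 t=16 →S

path = [(4,2), (5,2), (6,2), (6,1), (6,0)]
arrival = 16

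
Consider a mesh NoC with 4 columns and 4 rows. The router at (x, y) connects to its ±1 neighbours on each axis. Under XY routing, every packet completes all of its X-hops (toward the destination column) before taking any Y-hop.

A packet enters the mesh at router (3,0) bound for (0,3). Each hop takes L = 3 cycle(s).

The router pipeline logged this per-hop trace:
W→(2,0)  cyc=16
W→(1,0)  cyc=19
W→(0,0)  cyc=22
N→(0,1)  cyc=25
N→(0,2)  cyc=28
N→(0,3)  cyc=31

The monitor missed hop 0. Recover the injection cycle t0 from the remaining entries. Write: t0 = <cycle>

Hop 1 reached at cycle 16; hop k is at t0 + k·L.
So t0 = 16 − 1·3 = 13.

t0 = 13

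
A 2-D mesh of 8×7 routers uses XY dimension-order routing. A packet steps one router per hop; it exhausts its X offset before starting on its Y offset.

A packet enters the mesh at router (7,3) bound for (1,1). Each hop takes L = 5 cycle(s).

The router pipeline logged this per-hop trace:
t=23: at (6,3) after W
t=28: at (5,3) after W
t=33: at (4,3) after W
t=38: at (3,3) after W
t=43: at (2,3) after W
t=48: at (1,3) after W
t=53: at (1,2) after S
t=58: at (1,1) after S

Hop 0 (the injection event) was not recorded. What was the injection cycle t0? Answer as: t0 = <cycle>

t0 = 18

cyc[1] = 23 and cyc[k] = t0 + k·L for every k.
Subtract one hop: t0 = 23 − 5 = 18.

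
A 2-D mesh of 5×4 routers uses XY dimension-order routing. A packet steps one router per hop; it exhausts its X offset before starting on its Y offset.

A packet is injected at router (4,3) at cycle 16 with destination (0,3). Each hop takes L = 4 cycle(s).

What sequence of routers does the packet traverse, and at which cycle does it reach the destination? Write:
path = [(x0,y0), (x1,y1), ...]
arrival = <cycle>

path = [(4,3), (3,3), (2,3), (1,3), (0,3)]
arrival = 32

hop 0: (4,3) @ cyc 16
hop 1: (3,3) @ cyc 20  [W]
hop 2: (2,3) @ cyc 24  [W]
hop 3: (1,3) @ cyc 28  [W]
hop 4: (0,3) @ cyc 32  [W]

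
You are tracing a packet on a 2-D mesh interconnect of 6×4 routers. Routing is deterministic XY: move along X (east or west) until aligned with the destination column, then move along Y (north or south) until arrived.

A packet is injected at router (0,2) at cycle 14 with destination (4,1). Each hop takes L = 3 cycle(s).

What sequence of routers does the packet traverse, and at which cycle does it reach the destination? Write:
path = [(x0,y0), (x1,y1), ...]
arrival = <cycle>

[0] x=0 y=2 t=14
[1] x=1 y=2 t=17 →E
[2] x=2 y=2 t=20 →E
[3] x=3 y=2 t=23 →E
[4] x=4 y=2 t=26 →E
[5] x=4 y=1 t=29 →S

path = [(0,2), (1,2), (2,2), (3,2), (4,2), (4,1)]
arrival = 29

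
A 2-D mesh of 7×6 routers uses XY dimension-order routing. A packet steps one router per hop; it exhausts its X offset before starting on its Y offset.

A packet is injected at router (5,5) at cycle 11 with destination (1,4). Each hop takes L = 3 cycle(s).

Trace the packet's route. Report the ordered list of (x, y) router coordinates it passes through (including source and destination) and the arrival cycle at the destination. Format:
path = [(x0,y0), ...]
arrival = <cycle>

hop 0: (5,5) @ cyc 11
hop 1: (4,5) @ cyc 14  [W]
hop 2: (3,5) @ cyc 17  [W]
hop 3: (2,5) @ cyc 20  [W]
hop 4: (1,5) @ cyc 23  [W]
hop 5: (1,4) @ cyc 26  [S]

path = [(5,5), (4,5), (3,5), (2,5), (1,5), (1,4)]
arrival = 26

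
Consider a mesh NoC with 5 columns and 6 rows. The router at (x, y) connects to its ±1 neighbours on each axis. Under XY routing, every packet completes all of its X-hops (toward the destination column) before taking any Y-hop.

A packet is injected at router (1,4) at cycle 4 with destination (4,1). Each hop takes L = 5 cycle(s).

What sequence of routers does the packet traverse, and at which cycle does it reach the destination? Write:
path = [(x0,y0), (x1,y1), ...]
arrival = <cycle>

path = [(1,4), (2,4), (3,4), (4,4), (4,3), (4,2), (4,1)]
arrival = 34

t=4: at (1,4)
t=9: at (2,4) after E
t=14: at (3,4) after E
t=19: at (4,4) after E
t=24: at (4,3) after S
t=29: at (4,2) after S
t=34: at (4,1) after S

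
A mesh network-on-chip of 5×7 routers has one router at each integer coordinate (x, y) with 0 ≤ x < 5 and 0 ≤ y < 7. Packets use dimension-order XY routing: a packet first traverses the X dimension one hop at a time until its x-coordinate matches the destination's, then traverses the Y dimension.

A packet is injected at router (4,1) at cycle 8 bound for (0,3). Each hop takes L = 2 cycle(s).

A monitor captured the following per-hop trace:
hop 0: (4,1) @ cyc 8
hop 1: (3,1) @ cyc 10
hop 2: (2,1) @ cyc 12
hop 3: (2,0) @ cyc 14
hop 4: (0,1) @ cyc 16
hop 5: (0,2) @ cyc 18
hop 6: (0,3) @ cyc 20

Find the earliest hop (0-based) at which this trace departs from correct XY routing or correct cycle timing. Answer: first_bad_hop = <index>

first_bad_hop = 3

hop 1: step (-1,+0), +2 cyc — ok
hop 2: step (-1,+0), +2 cyc — ok
hop 3: step (+0,-1), +2 cyc — BAD: Y-move but x=2≠0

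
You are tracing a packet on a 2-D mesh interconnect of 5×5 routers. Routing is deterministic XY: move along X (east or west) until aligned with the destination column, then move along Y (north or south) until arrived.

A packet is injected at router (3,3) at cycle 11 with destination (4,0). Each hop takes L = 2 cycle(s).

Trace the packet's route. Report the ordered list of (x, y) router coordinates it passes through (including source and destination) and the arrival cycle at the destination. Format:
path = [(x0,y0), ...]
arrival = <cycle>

path = [(3,3), (4,3), (4,2), (4,1), (4,0)]
arrival = 19

src (3,3)  cyc=11
E→(4,3)  cyc=13
S→(4,2)  cyc=15
S→(4,1)  cyc=17
S→(4,0)  cyc=19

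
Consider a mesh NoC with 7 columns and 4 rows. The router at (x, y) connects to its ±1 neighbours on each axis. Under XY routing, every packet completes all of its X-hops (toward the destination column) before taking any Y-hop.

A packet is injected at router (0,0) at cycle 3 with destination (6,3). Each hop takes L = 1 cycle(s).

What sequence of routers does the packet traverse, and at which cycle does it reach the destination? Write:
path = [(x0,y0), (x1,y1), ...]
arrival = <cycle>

  0. router=(0,0) cycle=3 (inject)
  1. router=(1,0) cycle=4 dir=E
  2. router=(2,0) cycle=5 dir=E
  3. router=(3,0) cycle=6 dir=E
  4. router=(4,0) cycle=7 dir=E
  5. router=(5,0) cycle=8 dir=E
  6. router=(6,0) cycle=9 dir=E
  7. router=(6,1) cycle=10 dir=N
  8. router=(6,2) cycle=11 dir=N
  9. router=(6,3) cycle=12 dir=N

path = [(0,0), (1,0), (2,0), (3,0), (4,0), (5,0), (6,0), (6,1), (6,2), (6,3)]
arrival = 12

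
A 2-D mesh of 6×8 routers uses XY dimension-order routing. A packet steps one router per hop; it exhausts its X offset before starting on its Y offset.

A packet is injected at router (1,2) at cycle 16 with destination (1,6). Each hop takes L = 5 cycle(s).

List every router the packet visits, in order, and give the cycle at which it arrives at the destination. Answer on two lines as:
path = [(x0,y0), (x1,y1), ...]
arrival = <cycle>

path = [(1,2), (1,3), (1,4), (1,5), (1,6)]
arrival = 36

hop 0: (1,2) @ cyc 16
hop 1: (1,3) @ cyc 21  [N]
hop 2: (1,4) @ cyc 26  [N]
hop 3: (1,5) @ cyc 31  [N]
hop 4: (1,6) @ cyc 36  [N]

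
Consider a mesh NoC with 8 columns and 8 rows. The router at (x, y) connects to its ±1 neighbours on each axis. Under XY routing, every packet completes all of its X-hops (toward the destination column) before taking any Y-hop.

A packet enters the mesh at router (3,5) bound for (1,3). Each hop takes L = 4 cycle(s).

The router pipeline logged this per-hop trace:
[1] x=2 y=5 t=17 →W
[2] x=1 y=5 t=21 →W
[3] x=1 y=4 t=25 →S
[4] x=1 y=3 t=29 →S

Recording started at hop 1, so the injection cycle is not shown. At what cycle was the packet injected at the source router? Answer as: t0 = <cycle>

t0 = 13

The first recorded entry is hop 1 at cycle 17.
t0 = cyc[1] − L = 17 − 4 = 13.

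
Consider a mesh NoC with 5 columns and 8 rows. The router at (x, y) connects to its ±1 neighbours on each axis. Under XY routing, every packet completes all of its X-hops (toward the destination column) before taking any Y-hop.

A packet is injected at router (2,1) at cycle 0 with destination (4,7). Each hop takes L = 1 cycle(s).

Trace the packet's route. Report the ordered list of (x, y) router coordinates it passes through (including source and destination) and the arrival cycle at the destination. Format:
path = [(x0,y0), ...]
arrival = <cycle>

path = [(2,1), (3,1), (4,1), (4,2), (4,3), (4,4), (4,5), (4,6), (4,7)]
arrival = 8

t=0: at (2,1)
t=1: at (3,1) after E
t=2: at (4,1) after E
t=3: at (4,2) after N
t=4: at (4,3) after N
t=5: at (4,4) after N
t=6: at (4,5) after N
t=7: at (4,6) after N
t=8: at (4,7) after N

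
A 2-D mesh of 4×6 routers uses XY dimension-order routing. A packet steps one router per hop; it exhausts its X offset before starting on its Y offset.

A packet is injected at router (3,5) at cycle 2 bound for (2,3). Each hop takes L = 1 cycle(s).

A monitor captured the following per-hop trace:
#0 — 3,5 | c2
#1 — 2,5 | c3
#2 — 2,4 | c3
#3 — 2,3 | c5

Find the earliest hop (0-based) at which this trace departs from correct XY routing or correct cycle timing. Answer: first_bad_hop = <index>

first_bad_hop = 2

hop 1: step (-1,+0), +1 cyc — ok
hop 2: step (+0,-1), +0 cyc — BAD: Δcyc=0≠L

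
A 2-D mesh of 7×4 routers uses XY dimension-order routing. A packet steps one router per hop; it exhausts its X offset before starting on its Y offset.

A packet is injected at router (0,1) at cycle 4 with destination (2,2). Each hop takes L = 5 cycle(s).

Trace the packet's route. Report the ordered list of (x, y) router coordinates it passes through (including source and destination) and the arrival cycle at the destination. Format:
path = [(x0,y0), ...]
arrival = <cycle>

#0 — 0,1 | c4
#1 — 1,1 | c9 | E
#2 — 2,1 | c14 | E
#3 — 2,2 | c19 | N

path = [(0,1), (1,1), (2,1), (2,2)]
arrival = 19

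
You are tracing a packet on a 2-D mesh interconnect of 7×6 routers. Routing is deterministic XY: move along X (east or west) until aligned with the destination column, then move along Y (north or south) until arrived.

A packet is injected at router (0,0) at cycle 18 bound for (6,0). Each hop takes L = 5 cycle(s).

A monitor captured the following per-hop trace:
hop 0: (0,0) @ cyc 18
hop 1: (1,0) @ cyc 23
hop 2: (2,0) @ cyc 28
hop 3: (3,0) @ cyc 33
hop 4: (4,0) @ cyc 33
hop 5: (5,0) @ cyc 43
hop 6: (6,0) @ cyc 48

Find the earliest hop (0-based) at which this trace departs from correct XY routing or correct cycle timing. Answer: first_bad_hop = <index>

hop 1: step (+1,+0), +5 cyc — ok
hop 2: step (+1,+0), +5 cyc — ok
hop 3: step (+1,+0), +5 cyc — ok
hop 4: step (+1,+0), +0 cyc — BAD: Δcyc=0≠L

first_bad_hop = 4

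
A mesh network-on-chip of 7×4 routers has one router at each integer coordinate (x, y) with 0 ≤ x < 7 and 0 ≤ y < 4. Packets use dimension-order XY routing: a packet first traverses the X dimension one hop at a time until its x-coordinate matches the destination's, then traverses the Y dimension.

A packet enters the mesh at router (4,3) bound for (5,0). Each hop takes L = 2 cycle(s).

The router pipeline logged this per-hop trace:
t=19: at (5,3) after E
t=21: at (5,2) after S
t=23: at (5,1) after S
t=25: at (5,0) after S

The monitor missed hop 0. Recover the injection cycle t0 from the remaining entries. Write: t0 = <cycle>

The first recorded entry is hop 1 at cycle 19.
Therefore t0 = 19 − L = 17.

t0 = 17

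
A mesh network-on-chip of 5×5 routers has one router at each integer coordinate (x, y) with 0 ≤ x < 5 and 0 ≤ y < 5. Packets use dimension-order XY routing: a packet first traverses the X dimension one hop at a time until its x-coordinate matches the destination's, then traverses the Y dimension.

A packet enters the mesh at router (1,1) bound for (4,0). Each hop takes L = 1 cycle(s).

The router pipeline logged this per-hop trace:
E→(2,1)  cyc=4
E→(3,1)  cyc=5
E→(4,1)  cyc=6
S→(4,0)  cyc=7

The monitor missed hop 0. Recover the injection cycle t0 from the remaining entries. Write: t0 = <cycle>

t0 = 3

At hop 1 the cycle is 4; in general cyc_k = t0 + kL.
So t0 = 4 − 1·1 = 3.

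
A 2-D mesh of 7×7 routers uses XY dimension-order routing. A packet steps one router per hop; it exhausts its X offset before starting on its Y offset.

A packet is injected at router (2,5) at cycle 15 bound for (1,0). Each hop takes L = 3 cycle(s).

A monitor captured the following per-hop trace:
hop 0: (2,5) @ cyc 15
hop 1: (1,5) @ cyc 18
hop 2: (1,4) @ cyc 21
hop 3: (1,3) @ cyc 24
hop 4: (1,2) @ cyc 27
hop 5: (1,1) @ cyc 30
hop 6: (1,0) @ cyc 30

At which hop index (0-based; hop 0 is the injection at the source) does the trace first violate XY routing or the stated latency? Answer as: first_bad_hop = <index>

first_bad_hop = 6

hop 1: step (-1,+0), +3 cyc — ok
hop 2: step (+0,-1), +3 cyc — ok
hop 3: step (+0,-1), +3 cyc — ok
hop 4: step (+0,-1), +3 cyc — ok
hop 5: step (+0,-1), +3 cyc — ok
hop 6: step (+0,-1), +0 cyc — BAD: Δcyc=0≠L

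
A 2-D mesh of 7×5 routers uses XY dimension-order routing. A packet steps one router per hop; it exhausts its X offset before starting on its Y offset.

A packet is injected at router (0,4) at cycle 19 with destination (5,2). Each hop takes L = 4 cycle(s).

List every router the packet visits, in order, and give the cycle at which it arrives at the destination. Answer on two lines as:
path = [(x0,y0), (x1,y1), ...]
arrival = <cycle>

hop 0: (0,4) @ cyc 19
hop 1: (1,4) @ cyc 23  [E]
hop 2: (2,4) @ cyc 27  [E]
hop 3: (3,4) @ cyc 31  [E]
hop 4: (4,4) @ cyc 35  [E]
hop 5: (5,4) @ cyc 39  [E]
hop 6: (5,3) @ cyc 43  [S]
hop 7: (5,2) @ cyc 47  [S]

path = [(0,4), (1,4), (2,4), (3,4), (4,4), (5,4), (5,3), (5,2)]
arrival = 47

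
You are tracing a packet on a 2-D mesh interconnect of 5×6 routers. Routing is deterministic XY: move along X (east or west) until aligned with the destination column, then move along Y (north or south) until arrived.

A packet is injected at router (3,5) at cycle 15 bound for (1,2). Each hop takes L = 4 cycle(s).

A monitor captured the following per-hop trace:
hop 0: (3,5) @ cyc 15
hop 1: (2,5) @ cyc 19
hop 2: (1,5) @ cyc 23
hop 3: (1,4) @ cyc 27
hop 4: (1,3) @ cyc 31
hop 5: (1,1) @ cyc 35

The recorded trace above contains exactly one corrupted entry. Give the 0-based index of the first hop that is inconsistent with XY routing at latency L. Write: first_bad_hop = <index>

first_bad_hop = 5

[1] (-1,+0) / 4c ⇒ ok
[2] (-1,+0) / 4c ⇒ ok
[3] (+0,-1) / 4c ⇒ ok
[4] (+0,-1) / 4c ⇒ ok
[5] (+0,-2) / 4c ⇒ BAD: non-unit step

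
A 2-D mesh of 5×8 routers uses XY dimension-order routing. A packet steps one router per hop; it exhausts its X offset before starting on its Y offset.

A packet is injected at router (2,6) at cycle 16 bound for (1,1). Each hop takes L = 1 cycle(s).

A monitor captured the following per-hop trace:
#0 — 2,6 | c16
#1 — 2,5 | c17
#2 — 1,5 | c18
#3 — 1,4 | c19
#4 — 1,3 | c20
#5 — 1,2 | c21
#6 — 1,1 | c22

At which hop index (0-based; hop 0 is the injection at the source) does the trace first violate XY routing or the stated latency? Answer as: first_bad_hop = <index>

  1: Δx=+0 Δy=-1 Δt=1 [BAD: Y-move but x=2≠1]

first_bad_hop = 1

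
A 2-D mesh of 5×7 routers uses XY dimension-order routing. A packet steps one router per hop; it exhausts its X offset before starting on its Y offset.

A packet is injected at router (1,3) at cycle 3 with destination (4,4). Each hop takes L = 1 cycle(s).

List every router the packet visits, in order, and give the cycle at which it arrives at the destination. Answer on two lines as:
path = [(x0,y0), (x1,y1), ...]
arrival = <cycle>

[0] x=1 y=3 t=3
[1] x=2 y=3 t=4 →E
[2] x=3 y=3 t=5 →E
[3] x=4 y=3 t=6 →E
[4] x=4 y=4 t=7 →N

path = [(1,3), (2,3), (3,3), (4,3), (4,4)]
arrival = 7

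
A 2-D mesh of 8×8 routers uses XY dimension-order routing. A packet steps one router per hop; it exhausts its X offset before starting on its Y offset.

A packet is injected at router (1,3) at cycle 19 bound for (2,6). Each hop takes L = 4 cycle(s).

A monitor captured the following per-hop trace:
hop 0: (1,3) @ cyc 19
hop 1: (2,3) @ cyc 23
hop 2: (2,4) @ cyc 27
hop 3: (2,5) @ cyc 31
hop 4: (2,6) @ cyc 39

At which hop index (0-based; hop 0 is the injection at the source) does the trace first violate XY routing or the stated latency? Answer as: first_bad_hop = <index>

[1] (+1,+0) / 4c ⇒ ok
[2] (+0,+1) / 4c ⇒ ok
[3] (+0,+1) / 4c ⇒ ok
[4] (+0,+1) / 8c ⇒ BAD: Δcyc=8≠L

first_bad_hop = 4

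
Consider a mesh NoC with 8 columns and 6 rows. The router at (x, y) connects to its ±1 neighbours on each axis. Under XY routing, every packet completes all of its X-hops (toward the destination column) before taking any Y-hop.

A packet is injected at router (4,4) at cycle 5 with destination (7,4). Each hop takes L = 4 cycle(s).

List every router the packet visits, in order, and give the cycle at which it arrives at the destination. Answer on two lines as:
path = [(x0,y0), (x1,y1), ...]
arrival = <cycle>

path = [(4,4), (5,4), (6,4), (7,4)]
arrival = 17

#0 — 4,4 | c5
#1 — 5,4 | c9 | E
#2 — 6,4 | c13 | E
#3 — 7,4 | c17 | E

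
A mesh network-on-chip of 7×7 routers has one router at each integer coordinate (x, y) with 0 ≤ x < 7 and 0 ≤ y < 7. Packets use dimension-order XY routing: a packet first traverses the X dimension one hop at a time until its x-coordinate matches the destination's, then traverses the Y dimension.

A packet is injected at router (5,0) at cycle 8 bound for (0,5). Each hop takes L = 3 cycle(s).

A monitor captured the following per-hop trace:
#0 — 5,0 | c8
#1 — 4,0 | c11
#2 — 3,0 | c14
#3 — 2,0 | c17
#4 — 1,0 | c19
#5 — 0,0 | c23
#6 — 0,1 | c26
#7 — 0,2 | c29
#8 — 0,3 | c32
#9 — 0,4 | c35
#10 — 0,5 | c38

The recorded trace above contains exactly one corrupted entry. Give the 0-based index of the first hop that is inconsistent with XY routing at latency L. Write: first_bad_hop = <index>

  1: Δx=-1 Δy=+0 Δt=3 [ok]
  2: Δx=-1 Δy=+0 Δt=3 [ok]
  3: Δx=-1 Δy=+0 Δt=3 [ok]
  4: Δx=-1 Δy=+0 Δt=2 [BAD: Δcyc=2≠L]

first_bad_hop = 4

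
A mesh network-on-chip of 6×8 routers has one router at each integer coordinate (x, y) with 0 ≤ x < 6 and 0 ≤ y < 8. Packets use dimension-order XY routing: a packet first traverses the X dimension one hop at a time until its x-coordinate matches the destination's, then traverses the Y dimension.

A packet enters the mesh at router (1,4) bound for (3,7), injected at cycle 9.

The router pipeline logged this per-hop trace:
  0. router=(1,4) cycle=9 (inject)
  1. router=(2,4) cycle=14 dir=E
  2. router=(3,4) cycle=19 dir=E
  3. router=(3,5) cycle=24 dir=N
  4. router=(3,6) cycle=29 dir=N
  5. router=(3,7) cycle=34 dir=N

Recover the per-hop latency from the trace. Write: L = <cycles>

From hop 0 (9) to hop 1 (14): +5 cycles.
One hop costs L cycles, so L = 5.

L = 5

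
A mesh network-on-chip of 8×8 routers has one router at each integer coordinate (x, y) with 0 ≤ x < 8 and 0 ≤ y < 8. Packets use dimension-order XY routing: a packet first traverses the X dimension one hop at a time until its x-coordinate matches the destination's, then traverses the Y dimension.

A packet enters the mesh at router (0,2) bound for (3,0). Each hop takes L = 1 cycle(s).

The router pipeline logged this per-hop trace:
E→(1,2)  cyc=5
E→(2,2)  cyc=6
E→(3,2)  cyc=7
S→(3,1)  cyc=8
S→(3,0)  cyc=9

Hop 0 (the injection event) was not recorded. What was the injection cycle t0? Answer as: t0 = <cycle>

At hop 1 the cycle is 5; in general cyc_k = t0 + kL.
Subtract one hop: t0 = 5 − 1 = 4.

t0 = 4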